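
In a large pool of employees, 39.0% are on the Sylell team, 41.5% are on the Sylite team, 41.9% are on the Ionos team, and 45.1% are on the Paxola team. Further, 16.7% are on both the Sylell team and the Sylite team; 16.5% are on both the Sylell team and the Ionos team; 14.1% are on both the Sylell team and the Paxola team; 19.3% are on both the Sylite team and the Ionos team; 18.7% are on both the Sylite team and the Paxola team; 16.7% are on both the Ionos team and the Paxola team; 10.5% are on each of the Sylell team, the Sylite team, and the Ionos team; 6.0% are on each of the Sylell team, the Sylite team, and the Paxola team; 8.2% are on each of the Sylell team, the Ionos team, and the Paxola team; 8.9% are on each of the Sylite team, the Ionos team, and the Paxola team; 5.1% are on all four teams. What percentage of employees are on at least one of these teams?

Inclusion–exclusion gives
P(union) = 39.0 + 41.5 + 41.9 + 45.1 − 16.7 − 16.5 − 14.1 − 19.3 − 18.7 − 16.7 + 10.5 + 6.0 + 8.2 + 8.9 − 5.1 = 94.0%

94.0%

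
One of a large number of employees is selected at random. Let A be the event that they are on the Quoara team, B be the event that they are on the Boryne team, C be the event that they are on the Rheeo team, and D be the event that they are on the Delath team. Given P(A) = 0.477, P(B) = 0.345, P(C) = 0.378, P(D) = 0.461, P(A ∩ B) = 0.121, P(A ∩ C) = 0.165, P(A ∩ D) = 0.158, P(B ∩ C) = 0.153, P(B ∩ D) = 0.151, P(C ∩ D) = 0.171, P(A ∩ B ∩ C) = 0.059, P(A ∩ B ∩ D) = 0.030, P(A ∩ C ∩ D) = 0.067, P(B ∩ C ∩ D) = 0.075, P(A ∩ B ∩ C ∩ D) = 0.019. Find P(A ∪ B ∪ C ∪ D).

0.954

By inclusion–exclusion:
P(A ∪ B ∪ C ∪ D) = 0.477 + 0.345 + 0.378 + 0.461 − 0.121 − 0.165 − 0.158 − 0.153 − 0.151 − 0.171 + 0.059 + 0.030 + 0.067 + 0.075 − 0.019 = 0.954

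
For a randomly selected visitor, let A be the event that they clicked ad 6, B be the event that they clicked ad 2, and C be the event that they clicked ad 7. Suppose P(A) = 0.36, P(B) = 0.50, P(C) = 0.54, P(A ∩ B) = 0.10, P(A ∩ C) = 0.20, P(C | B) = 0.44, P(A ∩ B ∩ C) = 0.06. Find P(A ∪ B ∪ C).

0.94

P(B ∩ C) = P(B)·P(C|B) = 0.50 × 0.44 = 0.22
Apply inclusion-exclusion:
P(A ∪ B ∪ C) = 0.36 + 0.50 + 0.54 − 0.10 − 0.20 − 0.22 + 0.06 = 0.94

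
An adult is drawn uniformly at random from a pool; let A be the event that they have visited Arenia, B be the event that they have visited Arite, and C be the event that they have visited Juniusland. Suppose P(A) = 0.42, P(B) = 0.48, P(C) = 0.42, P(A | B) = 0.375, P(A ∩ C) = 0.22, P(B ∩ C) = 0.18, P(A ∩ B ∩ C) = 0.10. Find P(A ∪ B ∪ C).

0.84

P(A ∩ B) = P(B)·P(A|B) = 0.48 × 0.375 = 0.18
By inclusion–exclusion:
P(A ∪ B ∪ C) = 0.42 + 0.48 + 0.42 − 0.18 − 0.22 − 0.18 + 0.10 = 0.84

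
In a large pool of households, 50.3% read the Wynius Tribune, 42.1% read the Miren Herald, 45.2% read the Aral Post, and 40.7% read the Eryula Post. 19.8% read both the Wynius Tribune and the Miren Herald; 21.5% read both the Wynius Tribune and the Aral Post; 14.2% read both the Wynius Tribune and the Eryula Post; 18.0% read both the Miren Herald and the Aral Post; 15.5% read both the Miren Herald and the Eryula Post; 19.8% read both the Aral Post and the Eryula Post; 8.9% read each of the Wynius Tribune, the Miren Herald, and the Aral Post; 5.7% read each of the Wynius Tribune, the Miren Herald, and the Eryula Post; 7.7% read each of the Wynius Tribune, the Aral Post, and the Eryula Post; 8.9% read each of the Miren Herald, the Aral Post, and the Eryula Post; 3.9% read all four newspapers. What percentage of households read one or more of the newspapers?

P(≥1) = 50.3 + 42.1 + 45.2 + 40.7 − 19.8 − 21.5 − 14.2 − 18.0 − 15.5 − 19.8 + 8.9 + 5.7 + 7.7 + 8.9 − 3.9 = 96.8%

96.8%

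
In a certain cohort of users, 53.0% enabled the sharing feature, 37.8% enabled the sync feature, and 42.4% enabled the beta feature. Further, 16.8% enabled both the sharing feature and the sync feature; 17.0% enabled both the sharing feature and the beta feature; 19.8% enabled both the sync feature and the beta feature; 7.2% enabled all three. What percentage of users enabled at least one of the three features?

Apply inclusion-exclusion:
P(≥1) = 53.0 + 37.8 + 42.4 − 16.8 − 17.0 − 19.8 + 7.2 = 86.8%

86.8%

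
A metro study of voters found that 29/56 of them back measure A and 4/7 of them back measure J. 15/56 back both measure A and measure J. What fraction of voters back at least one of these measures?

By inclusion–exclusion:
P(union) = 29/56 + 4/7 − 15/56 = 23/28

23/28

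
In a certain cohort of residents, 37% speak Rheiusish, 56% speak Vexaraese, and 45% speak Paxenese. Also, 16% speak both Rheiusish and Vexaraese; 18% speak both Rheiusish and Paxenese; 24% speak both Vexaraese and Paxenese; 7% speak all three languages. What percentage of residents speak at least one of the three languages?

Apply inclusion-exclusion:
P(at least one) = 37 + 56 + 45 − 16 − 18 − 24 + 7 = 87%

87%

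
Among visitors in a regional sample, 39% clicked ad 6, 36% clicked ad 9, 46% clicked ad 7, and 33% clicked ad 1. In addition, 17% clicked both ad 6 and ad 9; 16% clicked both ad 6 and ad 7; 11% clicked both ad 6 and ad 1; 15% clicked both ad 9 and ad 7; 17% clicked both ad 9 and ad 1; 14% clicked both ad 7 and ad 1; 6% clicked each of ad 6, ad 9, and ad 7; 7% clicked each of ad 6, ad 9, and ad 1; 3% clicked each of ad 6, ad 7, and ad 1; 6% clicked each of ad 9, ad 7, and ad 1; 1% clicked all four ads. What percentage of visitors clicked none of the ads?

15%

Apply inclusion-exclusion:
P(union) = 39 + 36 + 46 + 33 − 17 − 16 − 11 − 15 − 17 − 14 + 6 + 7 + 3 + 6 − 1 = 85%
P(none) = 100% − 85% = 15%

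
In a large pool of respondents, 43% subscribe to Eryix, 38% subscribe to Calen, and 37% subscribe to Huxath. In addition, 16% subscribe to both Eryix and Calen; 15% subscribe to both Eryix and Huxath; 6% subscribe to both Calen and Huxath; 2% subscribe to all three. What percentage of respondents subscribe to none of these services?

Inclusion–exclusion gives
P(union) = 43 + 38 + 37 − 16 − 15 − 6 + 2 = 83%
P(none) = 100% − 83% = 17%

17%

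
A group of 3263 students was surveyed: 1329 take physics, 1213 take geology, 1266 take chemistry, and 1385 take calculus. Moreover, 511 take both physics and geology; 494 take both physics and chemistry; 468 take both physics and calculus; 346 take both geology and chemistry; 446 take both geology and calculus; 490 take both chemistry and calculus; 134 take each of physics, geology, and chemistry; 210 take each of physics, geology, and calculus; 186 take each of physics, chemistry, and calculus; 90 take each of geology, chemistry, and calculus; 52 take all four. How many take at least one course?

3006

Using inclusion–exclusion:
|at least one| = 1329 + 1213 + 1266 + 1385 − 511 − 494 − 468 − 346 − 446 − 490 + 134 + 210 + 186 + 90 − 52 = 3006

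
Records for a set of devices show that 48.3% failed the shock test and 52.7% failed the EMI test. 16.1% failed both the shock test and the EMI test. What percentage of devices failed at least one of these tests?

84.9%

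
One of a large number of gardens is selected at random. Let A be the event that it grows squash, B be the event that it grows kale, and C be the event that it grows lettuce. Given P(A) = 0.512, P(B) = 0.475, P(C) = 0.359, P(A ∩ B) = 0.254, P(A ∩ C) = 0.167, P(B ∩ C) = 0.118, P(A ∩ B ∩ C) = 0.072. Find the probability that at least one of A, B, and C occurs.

Using inclusion–exclusion:
P(A ∪ B ∪ C) = 0.512 + 0.475 + 0.359 − 0.254 − 0.167 − 0.118 + 0.072 = 0.879

0.879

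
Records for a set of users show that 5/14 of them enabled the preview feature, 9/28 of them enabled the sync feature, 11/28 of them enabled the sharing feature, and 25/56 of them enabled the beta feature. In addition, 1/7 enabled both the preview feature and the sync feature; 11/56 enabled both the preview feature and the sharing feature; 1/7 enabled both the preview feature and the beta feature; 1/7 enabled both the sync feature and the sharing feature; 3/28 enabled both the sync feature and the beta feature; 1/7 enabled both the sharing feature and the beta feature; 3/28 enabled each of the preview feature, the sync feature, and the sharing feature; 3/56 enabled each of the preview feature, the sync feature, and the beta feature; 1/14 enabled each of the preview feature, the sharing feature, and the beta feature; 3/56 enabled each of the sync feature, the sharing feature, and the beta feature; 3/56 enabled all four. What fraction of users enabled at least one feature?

By inclusion-exclusion,
P(at least one) = 5/14 + 9/28 + 11/28 + 25/56 − 1/7 − 11/56 − 1/7 − 1/7 − 3/28 − 1/7 + 3/28 + 3/56 + 1/14 + 3/56 − 3/56 = 7/8

7/8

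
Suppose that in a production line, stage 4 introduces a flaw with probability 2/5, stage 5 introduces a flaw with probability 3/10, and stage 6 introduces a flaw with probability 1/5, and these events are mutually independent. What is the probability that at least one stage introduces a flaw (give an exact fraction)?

P(none) = (1 − 2/5) × (1 − 3/10) × (1 − 1/5) = 3/5 × 7/10 × 4/5 = 42/125
P(at least one) = 1 − 42/125 = 83/125

83/125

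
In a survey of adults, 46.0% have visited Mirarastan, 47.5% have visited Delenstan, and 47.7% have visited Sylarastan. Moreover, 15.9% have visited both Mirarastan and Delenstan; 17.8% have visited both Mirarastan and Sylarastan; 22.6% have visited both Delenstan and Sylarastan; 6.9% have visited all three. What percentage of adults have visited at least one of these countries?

91.8%

P(≥1) = 46.0 + 47.5 + 47.7 − 15.9 − 17.8 − 22.6 + 6.9 = 91.8%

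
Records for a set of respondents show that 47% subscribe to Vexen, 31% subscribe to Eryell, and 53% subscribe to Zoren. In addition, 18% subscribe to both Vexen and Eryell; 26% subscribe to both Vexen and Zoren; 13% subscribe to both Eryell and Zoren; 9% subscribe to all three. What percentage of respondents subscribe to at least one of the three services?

By inclusion–exclusion:
P(union) = 47 + 31 + 53 − 18 − 26 − 13 + 9 = 83%

83%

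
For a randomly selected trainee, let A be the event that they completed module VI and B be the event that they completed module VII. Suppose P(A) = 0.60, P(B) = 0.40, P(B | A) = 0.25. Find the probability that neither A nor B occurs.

P(A ∩ B) = P(A)·P(B|A) = 0.60 × 0.25 = 0.15
P(A ∪ B) = 0.60 + 0.40 − 0.15 = 0.85
P(none) = 1 − 0.85 = 0.15

0.15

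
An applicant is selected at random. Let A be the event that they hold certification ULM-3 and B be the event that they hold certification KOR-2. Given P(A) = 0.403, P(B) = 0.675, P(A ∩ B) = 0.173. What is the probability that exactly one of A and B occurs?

0.732

By inclusion–exclusion (exactly-one form):
P(exactly one) = 0.403 + 0.675 − 2·0.173 = 0.732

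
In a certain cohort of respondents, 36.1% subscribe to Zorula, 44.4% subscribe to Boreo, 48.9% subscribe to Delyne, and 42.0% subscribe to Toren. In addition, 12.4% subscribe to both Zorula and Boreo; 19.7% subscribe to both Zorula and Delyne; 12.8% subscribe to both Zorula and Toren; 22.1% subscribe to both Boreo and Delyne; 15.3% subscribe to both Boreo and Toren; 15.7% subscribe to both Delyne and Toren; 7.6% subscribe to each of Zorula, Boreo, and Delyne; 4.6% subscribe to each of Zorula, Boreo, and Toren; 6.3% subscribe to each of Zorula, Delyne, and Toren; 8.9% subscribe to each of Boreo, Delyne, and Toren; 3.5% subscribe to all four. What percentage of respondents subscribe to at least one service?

P(≥1) = 36.1 + 44.4 + 48.9 + 42.0 − 12.4 − 19.7 − 12.8 − 22.1 − 15.3 − 15.7 + 7.6 + 4.6 + 6.3 + 8.9 − 3.5 = 97.3%

97.3%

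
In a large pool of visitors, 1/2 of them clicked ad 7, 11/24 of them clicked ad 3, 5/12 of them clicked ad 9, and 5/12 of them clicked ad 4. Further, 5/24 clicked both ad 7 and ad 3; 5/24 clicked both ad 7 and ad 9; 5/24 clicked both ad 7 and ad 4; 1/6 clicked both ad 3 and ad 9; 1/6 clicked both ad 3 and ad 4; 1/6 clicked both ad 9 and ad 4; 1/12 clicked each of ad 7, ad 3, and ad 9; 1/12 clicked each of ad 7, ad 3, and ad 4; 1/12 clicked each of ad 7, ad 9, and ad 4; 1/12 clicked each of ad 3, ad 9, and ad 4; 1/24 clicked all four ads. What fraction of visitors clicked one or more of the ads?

23/24

P(≥1) = 1/2 + 11/24 + 5/12 + 5/12 − 5/24 − 5/24 − 5/24 − 1/6 − 1/6 − 1/6 + 1/12 + 1/12 + 1/12 + 1/12 − 1/24 = 23/24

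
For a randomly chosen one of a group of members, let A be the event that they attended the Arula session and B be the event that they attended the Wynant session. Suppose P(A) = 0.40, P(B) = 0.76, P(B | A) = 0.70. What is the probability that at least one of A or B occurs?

P(A ∩ B) = P(A)·P(B|A) = 0.40 × 0.70 = 0.28
By inclusion-exclusion,
P(A ∪ B) = 0.40 + 0.76 − 0.28 = 0.88

0.88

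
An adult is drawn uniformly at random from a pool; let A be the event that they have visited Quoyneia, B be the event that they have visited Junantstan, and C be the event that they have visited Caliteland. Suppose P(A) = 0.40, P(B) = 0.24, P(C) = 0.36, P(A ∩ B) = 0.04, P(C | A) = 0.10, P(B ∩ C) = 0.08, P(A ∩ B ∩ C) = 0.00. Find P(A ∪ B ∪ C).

P(A ∩ C) = P(A)·P(C|A) = 0.40 × 0.10 = 0.04
P(A ∪ B ∪ C) = 0.40 + 0.24 + 0.36 − 0.04 − 0.04 − 0.08 + 0.00 = 0.84

0.84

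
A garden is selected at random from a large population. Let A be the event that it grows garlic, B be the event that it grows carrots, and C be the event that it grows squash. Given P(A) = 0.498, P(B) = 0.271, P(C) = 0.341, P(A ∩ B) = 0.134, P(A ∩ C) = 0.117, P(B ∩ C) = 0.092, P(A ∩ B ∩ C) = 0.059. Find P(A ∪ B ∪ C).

P(A ∪ B ∪ C) = 0.498 + 0.271 + 0.341 − 0.134 − 0.117 − 0.092 + 0.059 = 0.826

0.826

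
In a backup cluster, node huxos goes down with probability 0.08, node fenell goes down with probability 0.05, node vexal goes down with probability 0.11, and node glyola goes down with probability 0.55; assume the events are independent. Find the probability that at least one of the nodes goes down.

0.649963

Since the events are independent, P(none) is the product of the individual non-occurrence probabilities.
P(none) = (1 − 0.08) × (1 − 0.05) × (1 − 0.11) × (1 − 0.55) = 0.92 × 0.95 × 0.89 × 0.45 = 0.350037
P(at least one) = 1 − 0.350037 = 0.649963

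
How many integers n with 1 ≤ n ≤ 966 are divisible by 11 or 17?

138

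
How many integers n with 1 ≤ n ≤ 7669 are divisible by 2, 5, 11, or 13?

3834 + 1533 + 697 + 589 − 766 − 348 − 294 − 139 − 117 − 53 + 69 + 58 + 26 + 10 − 5 = 5094

5094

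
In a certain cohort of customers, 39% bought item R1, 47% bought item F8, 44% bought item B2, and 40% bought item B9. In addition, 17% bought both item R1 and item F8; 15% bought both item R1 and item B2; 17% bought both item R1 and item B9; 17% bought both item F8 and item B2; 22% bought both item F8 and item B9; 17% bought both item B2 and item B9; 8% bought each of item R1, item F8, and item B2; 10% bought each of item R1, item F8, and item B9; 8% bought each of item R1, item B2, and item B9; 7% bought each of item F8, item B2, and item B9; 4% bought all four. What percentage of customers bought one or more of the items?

94%

By inclusion-exclusion,
P(at least one) = 39 + 47 + 44 + 40 − 17 − 15 − 17 − 17 − 22 − 17 + 8 + 10 + 8 + 7 − 4 = 94%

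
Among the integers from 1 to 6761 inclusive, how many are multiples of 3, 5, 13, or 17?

2253 + 1352 + 520 + 397 − 450 − 173 − 132 − 104 − 79 − 30 + 34 + 26 + 10 + 6 − 2 = 3628

3628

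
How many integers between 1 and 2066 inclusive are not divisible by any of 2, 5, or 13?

Inclusion–exclusion gives
1033 + 413 + 158 − 206 − 79 − 31 + 15 = 1303
2066 − 1303 = 763

763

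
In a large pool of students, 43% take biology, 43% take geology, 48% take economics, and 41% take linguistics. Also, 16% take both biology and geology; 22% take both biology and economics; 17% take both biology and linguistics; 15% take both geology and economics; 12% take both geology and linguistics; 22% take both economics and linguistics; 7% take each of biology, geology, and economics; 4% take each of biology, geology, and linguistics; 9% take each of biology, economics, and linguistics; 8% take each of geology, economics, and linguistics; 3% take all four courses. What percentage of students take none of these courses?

By inclusion-exclusion,
P(union) = 43 + 43 + 48 + 41 − 16 − 22 − 17 − 15 − 12 − 22 + 7 + 4 + 9 + 8 − 3 = 96%
P(none) = 100% − 96% = 4%

4%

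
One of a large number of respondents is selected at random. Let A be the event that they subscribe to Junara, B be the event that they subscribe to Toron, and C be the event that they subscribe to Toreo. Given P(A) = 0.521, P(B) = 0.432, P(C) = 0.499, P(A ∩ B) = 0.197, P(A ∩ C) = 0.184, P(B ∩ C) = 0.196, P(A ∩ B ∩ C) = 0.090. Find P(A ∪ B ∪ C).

0.965

Inclusion–exclusion gives
P(A ∪ B ∪ C) = 0.521 + 0.432 + 0.499 − 0.197 − 0.184 − 0.196 + 0.090 = 0.965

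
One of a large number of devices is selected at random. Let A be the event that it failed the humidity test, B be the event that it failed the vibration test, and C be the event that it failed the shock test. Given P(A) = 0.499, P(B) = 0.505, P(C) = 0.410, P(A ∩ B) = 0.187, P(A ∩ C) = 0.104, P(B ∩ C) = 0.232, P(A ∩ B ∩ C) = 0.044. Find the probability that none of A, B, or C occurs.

Using inclusion–exclusion:
P(A ∪ B ∪ C) = 0.499 + 0.505 + 0.410 − 0.187 − 0.104 − 0.232 + 0.044 = 0.935
P(none) = 1 − 0.935 = 0.065

0.065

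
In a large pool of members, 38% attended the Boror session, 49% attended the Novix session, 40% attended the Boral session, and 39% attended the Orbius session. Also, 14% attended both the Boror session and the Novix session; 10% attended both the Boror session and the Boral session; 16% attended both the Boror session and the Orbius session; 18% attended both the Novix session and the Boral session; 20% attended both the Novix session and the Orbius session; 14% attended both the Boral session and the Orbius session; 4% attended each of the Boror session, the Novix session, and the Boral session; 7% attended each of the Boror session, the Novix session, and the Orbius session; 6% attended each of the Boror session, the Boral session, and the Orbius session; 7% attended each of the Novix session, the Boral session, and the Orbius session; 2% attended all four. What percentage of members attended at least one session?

Apply inclusion-exclusion:
P(≥1) = 38 + 49 + 40 + 39 − 14 − 10 − 16 − 18 − 20 − 14 + 4 + 7 + 6 + 7 − 2 = 96%

96%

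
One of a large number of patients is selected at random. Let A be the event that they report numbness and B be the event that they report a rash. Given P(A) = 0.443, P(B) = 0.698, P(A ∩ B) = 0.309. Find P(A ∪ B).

By inclusion–exclusion:
P(A ∪ B) = 0.443 + 0.698 − 0.309 = 0.832

0.832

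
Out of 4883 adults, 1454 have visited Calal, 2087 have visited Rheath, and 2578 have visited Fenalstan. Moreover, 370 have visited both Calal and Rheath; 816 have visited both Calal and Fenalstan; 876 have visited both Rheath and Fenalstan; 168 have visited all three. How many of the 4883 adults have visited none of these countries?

By inclusion-exclusion,
|union| = 1454 + 2087 + 2578 − 370 − 816 − 876 + 168 = 4225
None: 4883 − 4225 = 658

658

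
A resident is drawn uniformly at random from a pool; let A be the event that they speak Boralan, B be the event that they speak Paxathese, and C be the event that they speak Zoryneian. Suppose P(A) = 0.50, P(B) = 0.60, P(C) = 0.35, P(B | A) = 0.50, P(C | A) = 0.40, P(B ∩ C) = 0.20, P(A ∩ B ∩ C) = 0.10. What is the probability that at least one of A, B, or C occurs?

0.90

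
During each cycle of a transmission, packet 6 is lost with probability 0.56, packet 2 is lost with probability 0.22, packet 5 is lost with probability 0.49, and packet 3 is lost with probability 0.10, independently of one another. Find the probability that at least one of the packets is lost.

P(none) = (1 − 0.56) × (1 − 0.22) × (1 − 0.49) × (1 − 0.10) = 0.44 × 0.78 × 0.51 × 0.90 = 0.1575288
P(at least one) = 1 − 0.1575288 = 0.8424712

0.8424712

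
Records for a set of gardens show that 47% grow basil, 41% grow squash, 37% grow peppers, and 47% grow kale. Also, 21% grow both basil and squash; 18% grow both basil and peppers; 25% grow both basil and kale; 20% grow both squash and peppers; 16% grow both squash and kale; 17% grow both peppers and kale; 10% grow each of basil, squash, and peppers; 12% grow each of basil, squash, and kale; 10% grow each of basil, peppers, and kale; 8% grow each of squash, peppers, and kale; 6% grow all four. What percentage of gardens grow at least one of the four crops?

89%

P(at least one) = 47 + 41 + 37 + 47 − 21 − 18 − 25 − 20 − 16 − 17 + 10 + 12 + 10 + 8 − 6 = 89%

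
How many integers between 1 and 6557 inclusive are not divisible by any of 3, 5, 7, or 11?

2726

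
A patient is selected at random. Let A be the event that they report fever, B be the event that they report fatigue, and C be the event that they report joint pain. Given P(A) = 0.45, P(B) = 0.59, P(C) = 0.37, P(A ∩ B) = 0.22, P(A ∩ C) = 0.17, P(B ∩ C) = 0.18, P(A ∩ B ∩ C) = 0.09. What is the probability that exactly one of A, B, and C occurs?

By inclusion–exclusion (exactly-one form):
P(exactly one) = 0.45 + 0.59 + 0.37 − 2·0.22 − 2·0.17 − 2·0.18 + 3·0.09 = 0.54

0.54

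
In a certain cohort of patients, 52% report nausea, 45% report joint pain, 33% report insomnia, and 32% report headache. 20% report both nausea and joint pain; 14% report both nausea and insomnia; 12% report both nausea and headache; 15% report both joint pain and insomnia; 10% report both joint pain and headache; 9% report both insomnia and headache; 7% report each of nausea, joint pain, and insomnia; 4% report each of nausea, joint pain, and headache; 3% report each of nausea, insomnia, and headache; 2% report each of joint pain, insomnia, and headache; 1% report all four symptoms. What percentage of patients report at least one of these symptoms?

Apply inclusion-exclusion:
P(≥1) = 52 + 45 + 33 + 32 − 20 − 14 − 12 − 15 − 10 − 9 + 7 + 4 + 3 + 2 − 1 = 97%

97%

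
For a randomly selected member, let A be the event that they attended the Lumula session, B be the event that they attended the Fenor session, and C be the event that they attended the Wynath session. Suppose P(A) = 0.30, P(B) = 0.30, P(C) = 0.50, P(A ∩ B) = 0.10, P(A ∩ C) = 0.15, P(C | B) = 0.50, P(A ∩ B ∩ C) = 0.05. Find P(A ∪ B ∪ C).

0.75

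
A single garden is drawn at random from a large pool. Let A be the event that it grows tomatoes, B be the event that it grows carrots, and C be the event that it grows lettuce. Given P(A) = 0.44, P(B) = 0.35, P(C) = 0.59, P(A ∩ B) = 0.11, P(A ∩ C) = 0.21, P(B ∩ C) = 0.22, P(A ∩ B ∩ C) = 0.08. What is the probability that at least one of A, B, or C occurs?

0.92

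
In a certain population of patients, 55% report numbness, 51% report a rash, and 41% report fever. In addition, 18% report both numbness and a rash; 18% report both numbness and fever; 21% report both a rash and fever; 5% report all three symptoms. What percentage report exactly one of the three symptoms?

48%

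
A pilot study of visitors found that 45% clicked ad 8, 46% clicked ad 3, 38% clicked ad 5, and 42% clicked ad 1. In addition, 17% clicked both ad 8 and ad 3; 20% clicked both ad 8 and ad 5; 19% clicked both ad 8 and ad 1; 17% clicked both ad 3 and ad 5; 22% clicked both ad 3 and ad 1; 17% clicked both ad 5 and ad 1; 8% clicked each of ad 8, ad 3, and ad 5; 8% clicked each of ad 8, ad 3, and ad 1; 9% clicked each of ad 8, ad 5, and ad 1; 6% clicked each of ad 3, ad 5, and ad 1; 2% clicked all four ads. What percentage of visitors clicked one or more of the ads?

88%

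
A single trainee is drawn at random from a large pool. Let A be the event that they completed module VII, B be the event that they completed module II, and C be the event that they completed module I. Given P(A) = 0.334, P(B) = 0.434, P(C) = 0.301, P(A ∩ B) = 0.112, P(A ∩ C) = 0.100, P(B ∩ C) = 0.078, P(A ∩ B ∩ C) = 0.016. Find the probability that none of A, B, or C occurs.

0.205

Inclusion–exclusion gives
P(A ∪ B ∪ C) = 0.334 + 0.434 + 0.301 − 0.112 − 0.100 − 0.078 + 0.016 = 0.795
P(none) = 1 − 0.795 = 0.205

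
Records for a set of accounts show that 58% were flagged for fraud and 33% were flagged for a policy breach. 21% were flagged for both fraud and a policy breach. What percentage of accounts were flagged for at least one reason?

70%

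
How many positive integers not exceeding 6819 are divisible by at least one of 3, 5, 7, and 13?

2273 + 1363 + 974 + 524 − 454 − 324 − 174 − 194 − 104 − 74 + 64 + 34 + 24 + 14 − 4 = 3942

3942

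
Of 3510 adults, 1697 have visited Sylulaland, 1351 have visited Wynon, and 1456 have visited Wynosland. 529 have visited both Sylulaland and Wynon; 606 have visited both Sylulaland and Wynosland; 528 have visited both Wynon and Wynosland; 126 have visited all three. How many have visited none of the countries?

543

By inclusion–exclusion:
N(≥1) = 1697 + 1351 + 1456 − 529 − 606 − 528 + 126 = 2967
None: 3510 − 2967 = 543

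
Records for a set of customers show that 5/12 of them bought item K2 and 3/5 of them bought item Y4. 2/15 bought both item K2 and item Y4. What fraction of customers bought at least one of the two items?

53/60

By inclusion-exclusion,
P(≥1) = 5/12 + 3/5 − 2/15 = 53/60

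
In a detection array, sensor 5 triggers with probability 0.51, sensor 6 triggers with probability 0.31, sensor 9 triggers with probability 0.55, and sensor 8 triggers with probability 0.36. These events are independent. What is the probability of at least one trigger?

0.9026272

Since the events are independent, P(none) is the product of the individual non-occurrence probabilities.
P(none) = (1 − 0.51) × (1 − 0.31) × (1 − 0.55) × (1 − 0.36) = 0.49 × 0.69 × 0.45 × 0.64 = 0.0973728
P(at least one) = 1 − 0.0973728 = 0.9026272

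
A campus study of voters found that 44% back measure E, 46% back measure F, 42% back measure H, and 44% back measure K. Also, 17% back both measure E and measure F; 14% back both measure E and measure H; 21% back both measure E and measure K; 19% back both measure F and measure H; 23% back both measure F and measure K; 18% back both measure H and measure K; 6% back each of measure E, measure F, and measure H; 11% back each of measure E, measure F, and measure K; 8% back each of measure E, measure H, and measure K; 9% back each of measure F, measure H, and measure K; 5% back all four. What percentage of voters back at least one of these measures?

93%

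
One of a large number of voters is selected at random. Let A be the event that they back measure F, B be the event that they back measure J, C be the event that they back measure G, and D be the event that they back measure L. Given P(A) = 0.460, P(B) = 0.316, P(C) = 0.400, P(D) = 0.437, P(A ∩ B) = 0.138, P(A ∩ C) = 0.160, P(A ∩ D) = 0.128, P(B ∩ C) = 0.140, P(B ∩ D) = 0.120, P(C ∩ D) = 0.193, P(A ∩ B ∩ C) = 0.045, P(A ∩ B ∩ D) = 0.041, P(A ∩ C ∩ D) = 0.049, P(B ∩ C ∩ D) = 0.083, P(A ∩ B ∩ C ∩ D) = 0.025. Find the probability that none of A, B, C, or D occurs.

By inclusion–exclusion:
P(A ∪ B ∪ C ∪ D) = 0.460 + 0.316 + 0.400 + 0.437 − 0.138 − 0.160 − 0.128 − 0.140 − 0.120 − 0.193 + 0.045 + 0.041 + 0.049 + 0.083 − 0.025 = 0.927
P(none) = 1 − 0.927 = 0.073

0.073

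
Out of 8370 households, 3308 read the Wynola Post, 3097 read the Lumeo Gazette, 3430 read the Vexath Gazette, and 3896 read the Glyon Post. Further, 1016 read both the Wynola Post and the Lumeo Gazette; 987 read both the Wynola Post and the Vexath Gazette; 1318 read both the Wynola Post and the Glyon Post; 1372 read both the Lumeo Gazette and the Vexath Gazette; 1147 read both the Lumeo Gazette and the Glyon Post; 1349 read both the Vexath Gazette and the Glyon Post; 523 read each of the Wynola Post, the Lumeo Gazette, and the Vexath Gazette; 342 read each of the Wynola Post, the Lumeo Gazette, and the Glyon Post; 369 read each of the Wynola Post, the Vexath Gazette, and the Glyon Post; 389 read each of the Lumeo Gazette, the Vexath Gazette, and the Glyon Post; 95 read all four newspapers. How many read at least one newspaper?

8070

N(≥1) = 3308 + 3097 + 3430 + 3896 − 1016 − 987 − 1318 − 1372 − 1147 − 1349 + 523 + 342 + 369 + 389 − 95 = 8070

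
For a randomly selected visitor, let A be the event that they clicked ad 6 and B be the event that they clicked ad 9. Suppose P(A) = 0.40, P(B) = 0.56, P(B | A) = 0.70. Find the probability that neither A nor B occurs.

P(A ∩ B) = P(A)·P(B|A) = 0.40 × 0.70 = 0.28
Using inclusion–exclusion:
P(A ∪ B) = 0.40 + 0.56 − 0.28 = 0.68
P(none) = 1 − 0.68 = 0.32

0.32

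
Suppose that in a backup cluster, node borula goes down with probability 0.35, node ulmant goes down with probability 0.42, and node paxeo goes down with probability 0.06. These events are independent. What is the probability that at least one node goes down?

Independence gives P(none) = ∏(1 − pᵢ).
P(none) = (1 − 0.35) × (1 − 0.42) × (1 − 0.06) = 0.65 × 0.58 × 0.94 = 0.35438
P(at least one) = 1 − 0.35438 = 0.64562

0.64562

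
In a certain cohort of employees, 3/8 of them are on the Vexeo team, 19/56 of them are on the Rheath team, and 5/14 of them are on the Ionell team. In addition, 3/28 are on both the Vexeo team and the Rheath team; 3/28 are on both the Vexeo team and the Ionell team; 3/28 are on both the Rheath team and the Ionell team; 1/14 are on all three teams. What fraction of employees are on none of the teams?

5/28

Apply inclusion-exclusion:
P(≥1) = 3/8 + 19/56 + 5/14 − 3/28 − 3/28 − 3/28 + 1/14 = 23/28
P(none) = 1 − 23/28 = 5/28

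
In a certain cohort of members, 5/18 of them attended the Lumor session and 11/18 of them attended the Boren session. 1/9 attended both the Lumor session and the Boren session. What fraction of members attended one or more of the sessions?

Inclusion–exclusion gives
P(union) = 5/18 + 11/18 − 1/9 = 7/9

7/9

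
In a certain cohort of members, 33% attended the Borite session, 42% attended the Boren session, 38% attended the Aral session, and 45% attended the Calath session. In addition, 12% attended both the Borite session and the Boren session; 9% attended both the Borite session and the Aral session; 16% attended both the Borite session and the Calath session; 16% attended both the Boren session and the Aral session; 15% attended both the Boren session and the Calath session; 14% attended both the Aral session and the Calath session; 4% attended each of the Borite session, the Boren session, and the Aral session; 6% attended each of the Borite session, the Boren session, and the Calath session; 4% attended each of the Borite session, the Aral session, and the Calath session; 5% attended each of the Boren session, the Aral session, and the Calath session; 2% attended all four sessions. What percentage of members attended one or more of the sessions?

Using inclusion–exclusion:
P(union) = 33 + 42 + 38 + 45 − 12 − 9 − 16 − 16 − 15 − 14 + 4 + 6 + 4 + 5 − 2 = 93%

93%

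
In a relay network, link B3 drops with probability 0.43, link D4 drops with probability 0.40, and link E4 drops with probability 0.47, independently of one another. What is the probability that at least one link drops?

0.81874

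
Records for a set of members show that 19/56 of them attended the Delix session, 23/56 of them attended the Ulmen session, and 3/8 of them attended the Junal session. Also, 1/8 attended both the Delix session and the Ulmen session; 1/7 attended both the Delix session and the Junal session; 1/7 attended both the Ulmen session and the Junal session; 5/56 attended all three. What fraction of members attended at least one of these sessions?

By inclusion-exclusion,
P(≥1) = 19/56 + 23/56 + 3/8 − 1/8 − 1/7 − 1/7 + 5/56 = 45/56

45/56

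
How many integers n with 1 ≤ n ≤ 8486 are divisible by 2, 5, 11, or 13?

5638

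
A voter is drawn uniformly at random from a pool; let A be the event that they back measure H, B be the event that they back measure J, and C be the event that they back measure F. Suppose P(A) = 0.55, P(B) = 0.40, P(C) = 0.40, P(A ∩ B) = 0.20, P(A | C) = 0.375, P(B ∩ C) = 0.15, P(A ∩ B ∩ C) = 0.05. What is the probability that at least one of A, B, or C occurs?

P(A ∩ C) = P(C)·P(A|C) = 0.40 × 0.375 = 0.15
By inclusion–exclusion:
P(A ∪ B ∪ C) = 0.55 + 0.40 + 0.40 − 0.20 − 0.15 − 0.15 + 0.05 = 0.90

0.90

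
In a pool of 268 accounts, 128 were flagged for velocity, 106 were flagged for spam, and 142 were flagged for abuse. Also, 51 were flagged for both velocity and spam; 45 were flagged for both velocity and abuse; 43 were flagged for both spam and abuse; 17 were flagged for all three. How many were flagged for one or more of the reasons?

Inclusion–exclusion gives
|union| = 128 + 106 + 142 − 51 − 45 − 43 + 17 = 254

254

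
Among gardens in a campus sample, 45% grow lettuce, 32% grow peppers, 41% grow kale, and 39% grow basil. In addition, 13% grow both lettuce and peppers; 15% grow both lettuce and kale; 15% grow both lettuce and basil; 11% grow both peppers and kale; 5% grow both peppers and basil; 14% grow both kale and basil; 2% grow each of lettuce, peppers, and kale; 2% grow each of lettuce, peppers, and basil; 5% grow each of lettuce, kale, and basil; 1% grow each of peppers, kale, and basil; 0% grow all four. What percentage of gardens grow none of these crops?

By inclusion-exclusion,
P(≥1) = 45 + 32 + 41 + 39 − 13 − 15 − 15 − 11 − 5 − 14 + 2 + 2 + 5 + 1 − 0 = 94%
P(none) = 100% − 94% = 6%

6%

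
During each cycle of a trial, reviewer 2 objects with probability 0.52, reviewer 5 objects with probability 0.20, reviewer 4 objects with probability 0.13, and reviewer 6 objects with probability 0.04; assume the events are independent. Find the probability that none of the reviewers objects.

Independence gives P(none) = ∏(1 − pᵢ).
P(none) = (1 − 0.52) × (1 − 0.20) × (1 − 0.13) × (1 − 0.04) = 0.48 × 0.80 × 0.87 × 0.96 = 0.3207168

0.3207168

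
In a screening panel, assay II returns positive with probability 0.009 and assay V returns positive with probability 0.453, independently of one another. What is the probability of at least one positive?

0.457923

P(none) = (1 − 0.009) × (1 − 0.453) = 0.991 × 0.547 = 0.542077
P(at least one) = 1 − 0.542077 = 0.457923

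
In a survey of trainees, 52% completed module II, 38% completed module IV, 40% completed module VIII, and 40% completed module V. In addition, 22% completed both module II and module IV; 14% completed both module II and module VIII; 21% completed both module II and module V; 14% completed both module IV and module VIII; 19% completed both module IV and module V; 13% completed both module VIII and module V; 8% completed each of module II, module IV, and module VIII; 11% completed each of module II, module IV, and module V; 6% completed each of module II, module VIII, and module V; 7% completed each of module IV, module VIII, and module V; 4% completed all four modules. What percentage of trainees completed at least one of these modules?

P(≥1) = 52 + 38 + 40 + 40 − 22 − 14 − 21 − 14 − 19 − 13 + 8 + 11 + 6 + 7 − 4 = 95%

95%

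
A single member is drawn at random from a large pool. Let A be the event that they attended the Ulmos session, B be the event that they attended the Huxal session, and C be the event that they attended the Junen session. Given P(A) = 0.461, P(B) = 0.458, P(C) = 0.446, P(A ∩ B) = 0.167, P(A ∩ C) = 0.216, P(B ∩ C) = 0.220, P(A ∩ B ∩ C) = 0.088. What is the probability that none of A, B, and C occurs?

P(A ∪ B ∪ C) = 0.461 + 0.458 + 0.446 − 0.167 − 0.216 − 0.220 + 0.088 = 0.850
P(none) = 1 − 0.850 = 0.150

0.150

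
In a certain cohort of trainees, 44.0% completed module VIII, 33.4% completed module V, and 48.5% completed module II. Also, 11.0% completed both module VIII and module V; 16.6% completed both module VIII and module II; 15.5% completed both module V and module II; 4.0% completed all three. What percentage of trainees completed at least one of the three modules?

86.8%

P(≥1) = 44.0 + 33.4 + 48.5 − 11.0 − 16.6 − 15.5 + 4.0 = 86.8%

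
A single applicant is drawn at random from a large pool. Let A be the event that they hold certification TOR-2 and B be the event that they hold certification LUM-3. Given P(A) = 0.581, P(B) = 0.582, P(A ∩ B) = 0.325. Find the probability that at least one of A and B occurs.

P(A ∪ B) = 0.581 + 0.582 − 0.325 = 0.838

0.838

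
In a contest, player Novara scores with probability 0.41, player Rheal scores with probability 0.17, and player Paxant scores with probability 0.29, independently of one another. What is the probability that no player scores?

0.347687

P(none) = (1 − 0.41) × (1 − 0.17) × (1 − 0.29) = 0.59 × 0.83 × 0.71 = 0.347687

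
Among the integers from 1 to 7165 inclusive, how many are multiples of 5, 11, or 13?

2355

By inclusion-exclusion,
⌊7165/5⌋ + ⌊7165/11⌋ + ⌊7165/13⌋ − ⌊7165/55⌋ − ⌊7165/65⌋ − ⌊7165/143⌋ + ⌊7165/715⌋ = 1433 + 651 + 551 − 130 − 110 − 50 + 10 = 2355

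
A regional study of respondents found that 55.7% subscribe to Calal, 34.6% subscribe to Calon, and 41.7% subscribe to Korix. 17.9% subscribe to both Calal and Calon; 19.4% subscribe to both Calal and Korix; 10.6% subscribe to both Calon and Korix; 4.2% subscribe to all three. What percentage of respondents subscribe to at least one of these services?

88.3%

P(union) = 55.7 + 34.6 + 41.7 − 17.9 − 19.4 − 10.6 + 4.2 = 88.3%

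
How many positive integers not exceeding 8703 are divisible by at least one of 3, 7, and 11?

Using inclusion–exclusion:
⌊8703/3⌋ + ⌊8703/7⌋ + ⌊8703/11⌋ − ⌊8703/21⌋ − ⌊8703/33⌋ − ⌊8703/77⌋ + ⌊8703/231⌋ = 2901 + 1243 + 791 − 414 − 263 − 113 + 37 = 4182

4182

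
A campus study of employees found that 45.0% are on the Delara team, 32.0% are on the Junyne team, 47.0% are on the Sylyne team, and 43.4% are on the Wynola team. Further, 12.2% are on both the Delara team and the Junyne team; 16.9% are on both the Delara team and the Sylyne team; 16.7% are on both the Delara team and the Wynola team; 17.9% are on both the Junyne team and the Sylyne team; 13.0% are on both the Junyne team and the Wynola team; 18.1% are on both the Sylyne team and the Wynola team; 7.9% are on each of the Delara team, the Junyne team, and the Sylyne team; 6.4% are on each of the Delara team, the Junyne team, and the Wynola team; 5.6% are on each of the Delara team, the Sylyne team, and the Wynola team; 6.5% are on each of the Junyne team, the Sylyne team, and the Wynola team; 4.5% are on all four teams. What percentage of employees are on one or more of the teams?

94.5%

By inclusion–exclusion:
P(≥1) = 45.0 + 32.0 + 47.0 + 43.4 − 12.2 − 16.9 − 16.7 − 17.9 − 13.0 − 18.1 + 7.9 + 6.4 + 5.6 + 6.5 − 4.5 = 94.5%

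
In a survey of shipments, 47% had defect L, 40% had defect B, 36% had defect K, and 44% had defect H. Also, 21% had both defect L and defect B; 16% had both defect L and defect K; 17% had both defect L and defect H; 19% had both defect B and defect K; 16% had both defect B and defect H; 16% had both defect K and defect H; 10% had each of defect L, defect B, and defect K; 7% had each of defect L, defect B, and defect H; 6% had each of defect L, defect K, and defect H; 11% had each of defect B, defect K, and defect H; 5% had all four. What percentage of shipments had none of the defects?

9%

Inclusion–exclusion gives
P(at least one) = 47 + 40 + 36 + 44 − 21 − 16 − 17 − 19 − 16 − 16 + 10 + 7 + 6 + 11 − 5 = 91%
P(none) = 100% − 91% = 9%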